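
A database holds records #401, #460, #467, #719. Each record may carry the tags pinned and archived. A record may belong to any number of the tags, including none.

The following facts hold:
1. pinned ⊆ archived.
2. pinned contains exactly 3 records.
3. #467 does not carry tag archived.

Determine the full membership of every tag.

pinned = {#401, #460, #719}; archived = {#401, #460, #719}

From (3): #467 ∉ archived.
(1) contrapositive: #467 ∉ pinned.
(2): only 3 candidates remain for pinned, so all are in.
(1) with #401 ∈ pinned: #401 ∈ archived.
(1) with #460 ∈ pinned: #460 ∈ archived.
(1) with #719 ∈ pinned: #719 ∈ archived.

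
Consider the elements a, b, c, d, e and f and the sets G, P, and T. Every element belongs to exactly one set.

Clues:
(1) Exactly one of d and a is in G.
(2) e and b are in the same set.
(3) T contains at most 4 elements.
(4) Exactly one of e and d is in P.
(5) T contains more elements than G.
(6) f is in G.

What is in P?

P = {d}

From (6): f ∈ G.
Suppose a ∈ P: no assignment then satisfies all the clues, so a ∉ P.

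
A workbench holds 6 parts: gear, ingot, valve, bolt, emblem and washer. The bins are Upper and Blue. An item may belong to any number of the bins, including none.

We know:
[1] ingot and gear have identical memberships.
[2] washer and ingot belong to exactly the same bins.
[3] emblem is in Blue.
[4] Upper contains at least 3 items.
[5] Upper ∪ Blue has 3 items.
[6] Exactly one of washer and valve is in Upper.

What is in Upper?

Upper = {bolt, emblem, valve}

From (3): emblem ∈ Blue.
Suppose gear ∈ Upper: no assignment then satisfies all the clues, so gear ∉ Upper.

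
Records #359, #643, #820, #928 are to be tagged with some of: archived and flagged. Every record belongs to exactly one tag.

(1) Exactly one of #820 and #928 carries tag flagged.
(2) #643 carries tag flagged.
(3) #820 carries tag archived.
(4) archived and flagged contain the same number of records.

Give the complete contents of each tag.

From (2): #643 ∈ flagged.
From (3): #820 ∈ archived.
(1) (exactly one): #928 ∈ flagged.
Suppose #359 ∉ archived: no assignment then satisfies all the clues, so #359 ∈ archived.

archived = {#359, #820}; flagged = {#643, #928}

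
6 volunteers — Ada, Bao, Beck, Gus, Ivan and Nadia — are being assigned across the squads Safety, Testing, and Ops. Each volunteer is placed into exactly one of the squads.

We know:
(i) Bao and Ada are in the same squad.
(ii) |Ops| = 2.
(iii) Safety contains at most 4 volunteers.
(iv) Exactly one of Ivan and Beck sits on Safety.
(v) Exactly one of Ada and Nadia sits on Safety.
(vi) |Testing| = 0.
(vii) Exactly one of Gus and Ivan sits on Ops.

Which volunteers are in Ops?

(vi): Testing already has 0, so the rest are out.
Suppose Ada ∈ Ops: no assignment then satisfies all the clues, so Ada ∉ Ops.

Ops = {Ivan, Nadia}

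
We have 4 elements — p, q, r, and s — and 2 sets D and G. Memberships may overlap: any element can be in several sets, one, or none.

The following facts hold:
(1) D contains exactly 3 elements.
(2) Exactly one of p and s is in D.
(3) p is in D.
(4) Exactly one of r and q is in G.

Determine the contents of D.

D = {p, q, r}

From (3): p ∈ D.
(2) (exactly one): s ∉ D.
(1): only 3 candidates remain for D, so all are in.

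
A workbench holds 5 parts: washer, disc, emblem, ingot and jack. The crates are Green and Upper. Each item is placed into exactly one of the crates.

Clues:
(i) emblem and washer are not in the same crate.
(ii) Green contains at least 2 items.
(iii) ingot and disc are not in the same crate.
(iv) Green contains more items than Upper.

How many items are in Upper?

2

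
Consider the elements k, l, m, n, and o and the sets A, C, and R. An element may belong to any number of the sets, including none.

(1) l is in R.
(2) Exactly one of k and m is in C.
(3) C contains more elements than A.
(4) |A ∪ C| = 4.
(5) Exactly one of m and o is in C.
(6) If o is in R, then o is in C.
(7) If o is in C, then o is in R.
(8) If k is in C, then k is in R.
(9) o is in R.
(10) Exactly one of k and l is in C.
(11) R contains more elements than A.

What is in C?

From (1): l ∈ R.
From (9): o ∈ R.
(6): o ∈ C.
(5) (exactly one): m ∉ C.
(2) (exactly one): k ∈ C.
(8): k ∈ R.
(10) (exactly one): l ∉ C.
Suppose n ∉ C: no assignment then satisfies all the clues, so n ∈ C.

C = {k, n, o}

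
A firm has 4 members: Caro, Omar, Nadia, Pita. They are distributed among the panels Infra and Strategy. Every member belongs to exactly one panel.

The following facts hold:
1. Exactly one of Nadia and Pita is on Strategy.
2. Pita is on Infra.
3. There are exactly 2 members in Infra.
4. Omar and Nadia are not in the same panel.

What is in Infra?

Infra = {Omar, Pita}

From (2): Pita ∈ Infra.
(1) (exactly one): Nadia ∈ Strategy.
(4): Omar ∉ Strategy.
Only one panel left: Omar ∈ Infra.
(3): Infra already has 2, so the rest are out.
Only one panel left: Caro ∈ Strategy.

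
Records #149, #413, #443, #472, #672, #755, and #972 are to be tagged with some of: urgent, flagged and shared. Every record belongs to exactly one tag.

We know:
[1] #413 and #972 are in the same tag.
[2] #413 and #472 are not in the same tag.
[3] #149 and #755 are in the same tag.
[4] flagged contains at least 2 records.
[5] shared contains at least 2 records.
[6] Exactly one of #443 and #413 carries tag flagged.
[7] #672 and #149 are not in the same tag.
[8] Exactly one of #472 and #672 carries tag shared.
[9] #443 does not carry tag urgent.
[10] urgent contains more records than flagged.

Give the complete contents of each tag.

urgent = {#149, #472, #755}; flagged = {#413, #972}; shared = {#443, #672}

From (9): #443 ∉ urgent.
Suppose #149 ∉ urgent: no assignment then satisfies all the clues, so #149 ∈ urgent.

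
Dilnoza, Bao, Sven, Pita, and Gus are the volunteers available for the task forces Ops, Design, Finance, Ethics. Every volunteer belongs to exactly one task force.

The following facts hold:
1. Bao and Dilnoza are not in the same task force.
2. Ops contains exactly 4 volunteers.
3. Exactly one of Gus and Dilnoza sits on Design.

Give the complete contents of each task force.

Ops = {Bao, Gus, Pita, Sven}; Design = {Dilnoza}; Finance = {}; Ethics = {}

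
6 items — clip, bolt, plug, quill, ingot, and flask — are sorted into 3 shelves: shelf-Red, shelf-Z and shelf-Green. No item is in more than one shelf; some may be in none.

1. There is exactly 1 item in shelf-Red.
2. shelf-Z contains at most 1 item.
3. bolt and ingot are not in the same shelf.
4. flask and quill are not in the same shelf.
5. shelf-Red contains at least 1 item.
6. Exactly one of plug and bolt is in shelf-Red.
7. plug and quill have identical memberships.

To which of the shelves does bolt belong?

bolt: shelf-Red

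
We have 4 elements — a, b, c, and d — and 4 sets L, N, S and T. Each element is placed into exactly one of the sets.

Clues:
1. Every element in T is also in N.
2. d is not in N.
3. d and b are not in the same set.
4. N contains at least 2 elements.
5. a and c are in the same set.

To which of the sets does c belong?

From (2): d ∉ N.
(1) contrapositive: d ∉ T.
Suppose c ∈ L: no assignment then satisfies all the clues, so c ∉ L.

c: N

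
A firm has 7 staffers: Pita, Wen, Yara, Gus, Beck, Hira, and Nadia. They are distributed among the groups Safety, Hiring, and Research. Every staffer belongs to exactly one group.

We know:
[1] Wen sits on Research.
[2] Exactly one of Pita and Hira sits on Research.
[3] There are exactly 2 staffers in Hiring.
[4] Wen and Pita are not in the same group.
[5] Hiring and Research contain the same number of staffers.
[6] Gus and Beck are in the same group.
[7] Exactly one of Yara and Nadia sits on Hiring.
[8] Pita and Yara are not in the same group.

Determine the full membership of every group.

Safety = {Beck, Gus, Yara}; Hiring = {Nadia, Pita}; Research = {Hira, Wen}

From (1): Wen ∈ Research.
(4): Pita ∉ Research.
(2) (exactly one): Hira ∈ Research.
Suppose Pita ∈ Safety: no assignment then satisfies all the clues, so Pita ∉ Safety.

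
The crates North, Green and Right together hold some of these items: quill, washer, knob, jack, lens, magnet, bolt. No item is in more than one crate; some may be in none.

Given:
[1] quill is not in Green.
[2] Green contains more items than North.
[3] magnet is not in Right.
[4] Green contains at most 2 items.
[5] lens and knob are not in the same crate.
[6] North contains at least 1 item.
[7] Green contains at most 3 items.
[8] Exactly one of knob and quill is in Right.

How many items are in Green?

2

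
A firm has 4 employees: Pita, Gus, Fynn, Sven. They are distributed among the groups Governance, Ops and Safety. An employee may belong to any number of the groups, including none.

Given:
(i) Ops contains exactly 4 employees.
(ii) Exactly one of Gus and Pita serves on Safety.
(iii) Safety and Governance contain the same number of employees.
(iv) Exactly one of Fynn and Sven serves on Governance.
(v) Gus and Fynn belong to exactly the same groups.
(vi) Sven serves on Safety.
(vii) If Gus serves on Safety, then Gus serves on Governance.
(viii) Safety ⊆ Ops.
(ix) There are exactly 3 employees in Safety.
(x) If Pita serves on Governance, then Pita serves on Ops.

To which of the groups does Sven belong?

From (vi): Sven ∈ Safety.
(i): only 4 candidates remain for Ops, so all are in.
Suppose Sven ∈ Governance: no assignment then satisfies all the clues, so Sven ∉ Governance.

Sven: Ops, Safety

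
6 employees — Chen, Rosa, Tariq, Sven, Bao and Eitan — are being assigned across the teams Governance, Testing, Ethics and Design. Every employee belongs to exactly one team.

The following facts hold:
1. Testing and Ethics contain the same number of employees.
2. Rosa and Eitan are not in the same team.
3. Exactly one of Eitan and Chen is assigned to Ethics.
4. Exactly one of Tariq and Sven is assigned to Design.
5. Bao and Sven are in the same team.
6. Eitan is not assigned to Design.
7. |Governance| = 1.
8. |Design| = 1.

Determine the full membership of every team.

Governance = {Eitan}; Testing = {Bao, Sven}; Ethics = {Chen, Rosa}; Design = {Tariq}

From (6): Eitan ∉ Design.
Suppose Chen ∈ Governance: no assignment then satisfies all the clues, so Chen ∉ Governance.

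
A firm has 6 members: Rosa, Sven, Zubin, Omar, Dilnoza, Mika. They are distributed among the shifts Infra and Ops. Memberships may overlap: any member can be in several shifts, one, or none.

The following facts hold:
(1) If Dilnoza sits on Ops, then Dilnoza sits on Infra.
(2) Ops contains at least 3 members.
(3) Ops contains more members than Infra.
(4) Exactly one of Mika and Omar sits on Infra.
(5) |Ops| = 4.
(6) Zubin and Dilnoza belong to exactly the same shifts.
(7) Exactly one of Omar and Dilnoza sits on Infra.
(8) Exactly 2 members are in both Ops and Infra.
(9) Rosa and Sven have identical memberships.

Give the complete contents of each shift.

Infra = {Dilnoza, Mika, Zubin}; Ops = {Dilnoza, Rosa, Sven, Zubin}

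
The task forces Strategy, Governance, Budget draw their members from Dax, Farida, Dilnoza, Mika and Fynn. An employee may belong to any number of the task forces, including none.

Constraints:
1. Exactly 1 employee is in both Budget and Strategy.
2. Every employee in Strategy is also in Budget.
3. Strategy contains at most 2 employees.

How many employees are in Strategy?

1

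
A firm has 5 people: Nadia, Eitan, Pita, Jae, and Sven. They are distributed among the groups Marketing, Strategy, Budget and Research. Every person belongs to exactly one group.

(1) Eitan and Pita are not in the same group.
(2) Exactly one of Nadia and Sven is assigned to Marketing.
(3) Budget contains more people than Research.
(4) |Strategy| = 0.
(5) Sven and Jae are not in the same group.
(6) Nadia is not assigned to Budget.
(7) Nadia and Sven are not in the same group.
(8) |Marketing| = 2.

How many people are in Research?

1

From (6): Nadia ∉ Budget.
(4): Strategy already has 0, so the rest are out.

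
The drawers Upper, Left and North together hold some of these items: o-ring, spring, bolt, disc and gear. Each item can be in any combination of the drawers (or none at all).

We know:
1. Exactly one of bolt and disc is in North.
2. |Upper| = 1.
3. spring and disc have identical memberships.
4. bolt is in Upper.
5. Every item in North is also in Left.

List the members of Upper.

Upper = {bolt}

From (4): bolt ∈ Upper.
(2): Upper already has 1, so the rest are out.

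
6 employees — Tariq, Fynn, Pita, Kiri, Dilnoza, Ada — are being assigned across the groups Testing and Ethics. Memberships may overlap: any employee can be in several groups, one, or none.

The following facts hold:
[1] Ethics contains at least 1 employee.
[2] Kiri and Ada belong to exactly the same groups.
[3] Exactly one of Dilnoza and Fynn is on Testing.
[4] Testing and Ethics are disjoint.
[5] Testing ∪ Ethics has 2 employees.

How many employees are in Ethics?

1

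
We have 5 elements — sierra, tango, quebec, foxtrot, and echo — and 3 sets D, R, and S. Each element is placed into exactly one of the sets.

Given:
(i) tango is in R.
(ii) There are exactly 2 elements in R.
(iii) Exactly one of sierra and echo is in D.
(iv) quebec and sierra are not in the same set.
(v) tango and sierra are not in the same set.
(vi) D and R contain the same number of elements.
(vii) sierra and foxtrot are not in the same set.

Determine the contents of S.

S = {sierra}

From (i): tango ∈ R.
(v): sierra ∉ R.
Suppose sierra ∉ S: no assignment then satisfies all the clues, so sierra ∈ S.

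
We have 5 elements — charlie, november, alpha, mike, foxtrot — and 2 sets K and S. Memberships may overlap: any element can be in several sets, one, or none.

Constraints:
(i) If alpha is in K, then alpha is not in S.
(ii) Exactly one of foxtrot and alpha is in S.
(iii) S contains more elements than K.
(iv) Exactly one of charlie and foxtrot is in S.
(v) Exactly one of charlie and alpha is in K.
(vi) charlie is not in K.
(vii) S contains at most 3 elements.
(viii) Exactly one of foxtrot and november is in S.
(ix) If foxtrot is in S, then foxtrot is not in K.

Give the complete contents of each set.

K = {alpha}; S = {foxtrot, mike}

From (vi): charlie ∉ K.
(v) (exactly one): alpha ∈ K.
(i): alpha ∉ S.
(ii) (exactly one): foxtrot ∈ S.
(iv) (exactly one): charlie ∉ S.
(viii) (exactly one): november ∉ S.
(ix): foxtrot ∉ K.
Suppose november ∈ K: no assignment then satisfies all the clues, so november ∉ K.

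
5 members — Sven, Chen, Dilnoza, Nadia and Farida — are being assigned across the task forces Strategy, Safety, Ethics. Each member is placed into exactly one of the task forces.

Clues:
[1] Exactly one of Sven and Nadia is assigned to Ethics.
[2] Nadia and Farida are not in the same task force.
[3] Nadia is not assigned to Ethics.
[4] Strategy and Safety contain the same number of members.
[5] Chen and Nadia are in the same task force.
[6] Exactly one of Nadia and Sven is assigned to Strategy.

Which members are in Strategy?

Strategy = {Chen, Nadia}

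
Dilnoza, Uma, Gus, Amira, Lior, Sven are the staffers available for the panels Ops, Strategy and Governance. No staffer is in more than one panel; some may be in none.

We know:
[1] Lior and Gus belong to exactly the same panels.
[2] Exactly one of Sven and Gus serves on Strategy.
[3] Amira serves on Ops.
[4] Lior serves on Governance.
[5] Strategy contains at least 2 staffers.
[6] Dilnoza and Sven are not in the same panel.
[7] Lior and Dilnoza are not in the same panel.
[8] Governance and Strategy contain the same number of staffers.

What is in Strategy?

From (3): Amira ∈ Ops.
From (4): Lior ∈ Governance.
(1): Gus matches Lior: Gus ∉ Ops.
(1): Gus matches Lior: Gus ∉ Strategy.
(1): Gus matches Lior: Gus ∈ Governance.
(2) (exactly one): Sven ∈ Strategy.
(6): Dilnoza ∉ Strategy.
(7): Dilnoza ∉ Governance.
(5): only 2 candidates remain for Strategy, so all are in.

Strategy = {Sven, Uma}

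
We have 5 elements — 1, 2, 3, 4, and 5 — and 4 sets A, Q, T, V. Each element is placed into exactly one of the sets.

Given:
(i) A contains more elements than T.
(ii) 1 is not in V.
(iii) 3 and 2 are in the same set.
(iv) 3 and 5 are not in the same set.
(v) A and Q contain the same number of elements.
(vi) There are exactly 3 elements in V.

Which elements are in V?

From (ii): 1 ∉ V.
Suppose 2 ∉ V: no assignment then satisfies all the clues, so 2 ∈ V.

V = {2, 3, 4}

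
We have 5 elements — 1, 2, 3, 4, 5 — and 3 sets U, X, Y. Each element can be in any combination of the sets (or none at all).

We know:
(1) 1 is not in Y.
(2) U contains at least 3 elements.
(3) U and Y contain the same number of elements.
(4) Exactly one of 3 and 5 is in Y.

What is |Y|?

3

From (1): 1 ∉ Y.
Suppose 2 ∉ Y: no assignment then satisfies all the clues, so 2 ∈ Y.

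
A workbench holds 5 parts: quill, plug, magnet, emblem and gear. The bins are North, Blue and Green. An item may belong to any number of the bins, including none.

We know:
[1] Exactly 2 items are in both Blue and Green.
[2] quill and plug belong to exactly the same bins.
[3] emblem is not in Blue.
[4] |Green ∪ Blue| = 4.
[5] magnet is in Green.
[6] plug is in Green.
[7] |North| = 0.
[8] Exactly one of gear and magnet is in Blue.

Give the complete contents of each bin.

North = {}; Blue = {gear, plug, quill}; Green = {magnet, plug, quill}

From (3): emblem ∉ Blue.
From (5): magnet ∈ Green.
From (6): plug ∈ Green.
(2): quill matches plug: quill ∈ Green.
(7): North already has 0, so the rest are out.
Suppose quill ∉ Blue: no assignment then satisfies all the clues, so quill ∈ Blue.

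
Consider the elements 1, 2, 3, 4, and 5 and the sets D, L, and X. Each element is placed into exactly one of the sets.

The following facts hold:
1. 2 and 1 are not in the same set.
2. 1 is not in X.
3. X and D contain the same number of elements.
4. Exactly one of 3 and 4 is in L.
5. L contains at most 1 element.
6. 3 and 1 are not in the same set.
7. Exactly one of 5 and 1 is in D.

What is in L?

L = {3}

From (2): 1 ∉ X.
Suppose 1 ∈ L: no assignment then satisfies all the clues, so 1 ∉ L.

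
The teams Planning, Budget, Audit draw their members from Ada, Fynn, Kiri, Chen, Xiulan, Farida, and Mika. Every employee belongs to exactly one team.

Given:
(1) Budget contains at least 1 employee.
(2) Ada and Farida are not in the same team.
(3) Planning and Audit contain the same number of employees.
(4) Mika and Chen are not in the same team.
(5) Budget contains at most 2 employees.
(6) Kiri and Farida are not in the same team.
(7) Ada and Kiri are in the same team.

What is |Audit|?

3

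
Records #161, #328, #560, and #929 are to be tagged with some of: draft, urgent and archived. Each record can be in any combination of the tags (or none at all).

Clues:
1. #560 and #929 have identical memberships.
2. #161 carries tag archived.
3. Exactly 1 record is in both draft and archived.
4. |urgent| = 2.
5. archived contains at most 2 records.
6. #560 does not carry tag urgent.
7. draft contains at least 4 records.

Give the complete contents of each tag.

draft = {#161, #328, #560, #929}; urgent = {#161, #328}; archived = {#161}

From (2): #161 ∈ archived.
From (6): #560 ∉ urgent.
(1): #929 matches #560: #929 ∉ urgent.
(4): only 2 candidates remain for urgent, so all are in.
(7): only 4 candidates remain for draft, so all are in.
Suppose #328 ∈ archived: no assignment then satisfies all the clues, so #328 ∉ archived.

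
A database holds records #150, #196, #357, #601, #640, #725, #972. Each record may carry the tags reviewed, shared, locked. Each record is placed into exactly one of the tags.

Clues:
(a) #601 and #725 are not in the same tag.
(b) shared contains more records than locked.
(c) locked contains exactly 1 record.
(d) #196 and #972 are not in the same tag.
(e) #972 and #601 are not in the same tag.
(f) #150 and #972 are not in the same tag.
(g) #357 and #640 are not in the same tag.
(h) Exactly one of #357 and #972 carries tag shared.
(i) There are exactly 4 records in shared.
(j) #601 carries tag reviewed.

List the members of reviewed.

reviewed = {#601, #640}

From (j): #601 ∈ reviewed.
(a): #725 ∉ reviewed.
(e): #972 ∉ reviewed.
Suppose #150 ∈ reviewed: no assignment then satisfies all the clues, so #150 ∉ reviewed.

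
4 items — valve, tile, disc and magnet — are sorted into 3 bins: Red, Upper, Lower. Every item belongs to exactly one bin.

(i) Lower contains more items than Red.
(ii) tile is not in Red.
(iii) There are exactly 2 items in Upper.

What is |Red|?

0

From (ii): tile ∉ Red.
Suppose valve ∈ Red: no assignment then satisfies all the clues, so valve ∉ Red.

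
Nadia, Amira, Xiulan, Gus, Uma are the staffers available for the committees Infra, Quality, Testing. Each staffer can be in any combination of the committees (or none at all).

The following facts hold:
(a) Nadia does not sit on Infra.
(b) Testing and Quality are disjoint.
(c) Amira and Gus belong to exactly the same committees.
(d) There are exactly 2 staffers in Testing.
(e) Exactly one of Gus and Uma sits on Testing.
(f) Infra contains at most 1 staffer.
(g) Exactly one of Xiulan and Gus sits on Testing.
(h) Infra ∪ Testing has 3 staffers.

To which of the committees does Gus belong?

Gus: Testing

From (a): Nadia ∉ Infra.
Suppose Gus ∈ Infra: no assignment then satisfies all the clues, so Gus ∉ Infra.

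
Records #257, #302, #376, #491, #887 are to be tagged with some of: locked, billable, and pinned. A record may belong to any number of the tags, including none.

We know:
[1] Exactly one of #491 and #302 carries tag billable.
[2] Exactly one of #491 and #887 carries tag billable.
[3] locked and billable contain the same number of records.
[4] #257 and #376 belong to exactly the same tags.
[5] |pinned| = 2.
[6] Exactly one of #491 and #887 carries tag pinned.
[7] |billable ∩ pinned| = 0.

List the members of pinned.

pinned = {#302, #887}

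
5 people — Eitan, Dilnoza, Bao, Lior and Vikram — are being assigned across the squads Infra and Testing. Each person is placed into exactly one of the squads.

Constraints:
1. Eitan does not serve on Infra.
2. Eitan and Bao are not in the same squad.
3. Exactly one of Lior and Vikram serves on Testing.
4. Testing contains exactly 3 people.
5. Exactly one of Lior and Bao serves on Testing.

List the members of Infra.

From (1): Eitan ∉ Infra.
Only one squad left: Eitan ∈ Testing.
(2): Bao ∉ Testing.
(5) (exactly one): Lior ∈ Testing.
Only one squad left: Bao ∈ Infra.
(3) (exactly one): Vikram ∉ Testing.
(4): only 3 candidates remain for Testing, so all are in.
Only one squad left: Vikram ∈ Infra.

Infra = {Bao, Vikram}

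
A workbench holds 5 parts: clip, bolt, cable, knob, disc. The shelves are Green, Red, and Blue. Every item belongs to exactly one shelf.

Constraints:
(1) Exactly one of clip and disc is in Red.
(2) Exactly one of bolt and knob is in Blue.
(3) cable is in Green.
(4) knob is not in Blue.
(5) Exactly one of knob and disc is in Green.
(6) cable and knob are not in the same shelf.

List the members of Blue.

Blue = {bolt}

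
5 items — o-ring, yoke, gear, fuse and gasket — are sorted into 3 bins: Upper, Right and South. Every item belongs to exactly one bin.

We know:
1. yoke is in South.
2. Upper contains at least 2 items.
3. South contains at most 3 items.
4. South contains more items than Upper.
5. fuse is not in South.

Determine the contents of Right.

Right = {}

From (1): yoke ∈ South.
From (5): fuse ∉ South.
Suppose o-ring ∈ Right: no assignment then satisfies all the clues, so o-ring ∉ Right.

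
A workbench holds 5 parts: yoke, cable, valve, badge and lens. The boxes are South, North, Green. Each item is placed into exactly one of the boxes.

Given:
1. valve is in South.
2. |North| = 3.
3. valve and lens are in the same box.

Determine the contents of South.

South = {lens, valve}

From (1): valve ∈ South.
(3): lens matches valve: lens ∈ South.
(2): only 3 candidates remain for North, so all are in.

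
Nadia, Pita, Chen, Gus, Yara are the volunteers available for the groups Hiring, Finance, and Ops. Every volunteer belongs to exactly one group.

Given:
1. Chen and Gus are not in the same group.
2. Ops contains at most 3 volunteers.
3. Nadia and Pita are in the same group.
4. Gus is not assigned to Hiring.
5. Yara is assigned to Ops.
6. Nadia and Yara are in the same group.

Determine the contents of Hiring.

From (4): Gus ∉ Hiring.
From (5): Yara ∈ Ops.
(6): Nadia matches Yara: Nadia ∉ Hiring.
(6): Nadia matches Yara: Nadia ∉ Finance.
(6): Nadia matches Yara: Nadia ∈ Ops.
(3): Pita matches Nadia: Pita ∉ Hiring.
(3): Pita matches Nadia: Pita ∉ Finance.
(3): Pita matches Nadia: Pita ∈ Ops.
(2): Ops already has 3, so the rest are out.
Only one group left: Gus ∈ Finance.
(1): Chen ∉ Finance.
Only one group left: Chen ∈ Hiring.

Hiring = {Chen}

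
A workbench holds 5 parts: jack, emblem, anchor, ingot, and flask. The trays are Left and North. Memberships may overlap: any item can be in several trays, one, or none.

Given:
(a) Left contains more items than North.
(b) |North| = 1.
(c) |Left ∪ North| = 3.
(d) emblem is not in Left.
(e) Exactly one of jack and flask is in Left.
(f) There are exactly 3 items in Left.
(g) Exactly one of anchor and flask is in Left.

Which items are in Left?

From (d): emblem ∉ Left.
Suppose jack ∉ Left: no assignment then satisfies all the clues, so jack ∈ Left.

Left = {anchor, ingot, jack}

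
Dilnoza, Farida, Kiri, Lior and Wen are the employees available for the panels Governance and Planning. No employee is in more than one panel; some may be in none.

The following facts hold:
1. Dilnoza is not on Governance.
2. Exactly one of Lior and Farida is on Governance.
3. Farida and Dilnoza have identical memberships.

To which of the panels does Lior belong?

From (1): Dilnoza ∉ Governance.
(3): Farida matches Dilnoza: Farida ∉ Governance.
(2) (exactly one): Lior ∈ Governance.

Lior: Governance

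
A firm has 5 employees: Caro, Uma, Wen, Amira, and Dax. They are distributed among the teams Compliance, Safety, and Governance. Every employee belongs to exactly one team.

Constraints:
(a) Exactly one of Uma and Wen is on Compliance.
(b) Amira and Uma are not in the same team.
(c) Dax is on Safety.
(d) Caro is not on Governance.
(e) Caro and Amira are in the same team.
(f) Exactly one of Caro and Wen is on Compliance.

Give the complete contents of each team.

Compliance = {Wen}; Safety = {Amira, Caro, Dax}; Governance = {Uma}

From (c): Dax ∈ Safety.
From (d): Caro ∉ Governance.
(e): Amira matches Caro: Amira ∉ Governance.
Suppose Caro ∈ Compliance: no assignment then satisfies all the clues, so Caro ∉ Compliance.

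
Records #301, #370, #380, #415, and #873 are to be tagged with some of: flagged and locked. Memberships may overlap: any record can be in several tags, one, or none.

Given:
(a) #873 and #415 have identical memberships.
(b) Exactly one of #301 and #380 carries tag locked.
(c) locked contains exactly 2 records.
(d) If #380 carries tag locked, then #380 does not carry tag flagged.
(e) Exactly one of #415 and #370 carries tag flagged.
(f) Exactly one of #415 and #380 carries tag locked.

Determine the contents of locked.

locked = {#370, #380}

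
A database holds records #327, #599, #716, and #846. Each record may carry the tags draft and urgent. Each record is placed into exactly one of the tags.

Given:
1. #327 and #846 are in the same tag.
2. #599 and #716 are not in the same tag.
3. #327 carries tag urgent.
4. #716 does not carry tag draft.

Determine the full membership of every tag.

From (3): #327 ∈ urgent.
From (4): #716 ∉ draft.
(1): #846 matches #327: #846 ∉ draft.
(1): #846 matches #327: #846 ∈ urgent.
Only one tag left: #716 ∈ urgent.
(2): #599 ∉ urgent.
Only one tag left: #599 ∈ draft.

draft = {#599}; urgent = {#327, #716, #846}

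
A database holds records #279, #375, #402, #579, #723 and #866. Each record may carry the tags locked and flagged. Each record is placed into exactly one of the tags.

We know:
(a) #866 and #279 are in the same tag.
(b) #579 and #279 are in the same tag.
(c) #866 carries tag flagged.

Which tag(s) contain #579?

#579: flagged

From (c): #866 ∈ flagged.
(a): #279 matches #866: #279 ∉ locked.
(a): #279 matches #866: #279 ∈ flagged.
(b): #579 matches #279: #579 ∉ locked.
(b): #579 matches #279: #579 ∈ flagged.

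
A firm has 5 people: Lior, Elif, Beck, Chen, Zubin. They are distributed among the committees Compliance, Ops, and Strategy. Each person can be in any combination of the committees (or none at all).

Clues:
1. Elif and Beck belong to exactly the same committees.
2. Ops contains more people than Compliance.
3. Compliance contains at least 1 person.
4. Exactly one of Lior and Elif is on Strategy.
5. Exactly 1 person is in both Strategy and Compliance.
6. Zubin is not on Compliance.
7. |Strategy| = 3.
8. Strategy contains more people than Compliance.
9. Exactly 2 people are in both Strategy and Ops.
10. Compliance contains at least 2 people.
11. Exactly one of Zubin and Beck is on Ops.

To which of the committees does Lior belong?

Lior: Compliance, Ops

From (6): Zubin ∉ Compliance.
Suppose Lior ∉ Compliance: no assignment then satisfies all the clues, so Lior ∈ Compliance.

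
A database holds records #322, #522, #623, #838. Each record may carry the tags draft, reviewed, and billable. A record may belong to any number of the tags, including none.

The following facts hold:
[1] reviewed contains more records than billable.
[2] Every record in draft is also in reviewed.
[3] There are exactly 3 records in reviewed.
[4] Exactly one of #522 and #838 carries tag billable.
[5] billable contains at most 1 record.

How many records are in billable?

1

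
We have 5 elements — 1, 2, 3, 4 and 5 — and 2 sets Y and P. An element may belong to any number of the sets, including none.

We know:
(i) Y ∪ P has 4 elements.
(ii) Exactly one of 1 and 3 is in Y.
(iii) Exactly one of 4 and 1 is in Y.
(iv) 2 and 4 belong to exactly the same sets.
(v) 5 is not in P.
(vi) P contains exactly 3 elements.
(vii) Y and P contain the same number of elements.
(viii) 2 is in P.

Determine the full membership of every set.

Y = {2, 3, 4}; P = {1, 2, 4}

From (v): 5 ∉ P.
From (viii): 2 ∈ P.
(iv): 4 matches 2: 4 ∈ P.
Suppose 1 ∈ Y: no assignment then satisfies all the clues, so 1 ∉ Y.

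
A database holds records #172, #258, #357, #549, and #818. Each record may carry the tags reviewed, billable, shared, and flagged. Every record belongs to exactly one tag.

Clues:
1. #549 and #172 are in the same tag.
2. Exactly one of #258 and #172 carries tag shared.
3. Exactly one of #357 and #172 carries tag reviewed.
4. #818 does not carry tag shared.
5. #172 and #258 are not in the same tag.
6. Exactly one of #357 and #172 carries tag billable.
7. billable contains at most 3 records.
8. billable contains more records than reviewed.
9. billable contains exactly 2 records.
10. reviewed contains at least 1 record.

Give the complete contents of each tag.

reviewed = {#357}; billable = {#172, #549}; shared = {#258}; flagged = {#818}

From (4): #818 ∉ shared.
Suppose #172 ∈ reviewed: no assignment then satisfies all the clues, so #172 ∉ reviewed.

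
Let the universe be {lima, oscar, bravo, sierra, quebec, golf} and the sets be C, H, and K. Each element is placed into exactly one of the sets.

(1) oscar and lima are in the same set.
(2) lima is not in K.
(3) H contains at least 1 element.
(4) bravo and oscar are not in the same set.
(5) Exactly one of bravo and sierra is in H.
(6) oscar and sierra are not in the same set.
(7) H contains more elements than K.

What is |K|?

1

From (2): lima ∉ K.
(1): oscar matches lima: oscar ∉ K.
Suppose lima ∉ C: no assignment then satisfies all the clues, so lima ∈ C.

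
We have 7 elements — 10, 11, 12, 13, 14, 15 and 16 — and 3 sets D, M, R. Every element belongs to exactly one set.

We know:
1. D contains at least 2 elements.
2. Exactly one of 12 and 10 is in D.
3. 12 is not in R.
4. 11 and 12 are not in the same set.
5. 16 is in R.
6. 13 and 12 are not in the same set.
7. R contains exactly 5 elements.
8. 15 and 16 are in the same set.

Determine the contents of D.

D = {12, 14}

From (3): 12 ∉ R.
From (5): 16 ∈ R.
(8): 15 matches 16: 15 ∉ D.
(8): 15 matches 16: 15 ∉ M.
(8): 15 matches 16: 15 ∈ R.
Suppose 10 ∈ D: no assignment then satisfies all the clues, so 10 ∉ D.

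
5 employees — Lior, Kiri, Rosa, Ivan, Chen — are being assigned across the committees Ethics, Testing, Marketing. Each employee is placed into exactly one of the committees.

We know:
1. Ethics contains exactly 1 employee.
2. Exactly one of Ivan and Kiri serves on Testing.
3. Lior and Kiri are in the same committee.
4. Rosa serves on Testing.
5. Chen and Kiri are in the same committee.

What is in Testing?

Testing = {Chen, Kiri, Lior, Rosa}

From (4): Rosa ∈ Testing.
Suppose Lior ∉ Testing: no assignment then satisfies all the clues, so Lior ∈ Testing.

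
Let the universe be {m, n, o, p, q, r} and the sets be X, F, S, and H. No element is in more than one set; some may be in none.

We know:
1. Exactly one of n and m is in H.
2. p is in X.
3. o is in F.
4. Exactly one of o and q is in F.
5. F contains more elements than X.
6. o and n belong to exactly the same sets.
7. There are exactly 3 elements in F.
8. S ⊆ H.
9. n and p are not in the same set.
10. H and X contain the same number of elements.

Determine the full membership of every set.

X = {p}; F = {n, o, r}; S = {}; H = {m}

From (2): p ∈ X.
From (3): o ∈ F.
(4) (exactly one): q ∉ F.
(6): n matches o: n ∉ X.
(6): n matches o: n ∈ F.
(1) (exactly one): m ∈ H.
(7): only 3 candidates remain for F, so all are in.
Suppose q ∈ X: no assignment then satisfies all the clues, so q ∉ X.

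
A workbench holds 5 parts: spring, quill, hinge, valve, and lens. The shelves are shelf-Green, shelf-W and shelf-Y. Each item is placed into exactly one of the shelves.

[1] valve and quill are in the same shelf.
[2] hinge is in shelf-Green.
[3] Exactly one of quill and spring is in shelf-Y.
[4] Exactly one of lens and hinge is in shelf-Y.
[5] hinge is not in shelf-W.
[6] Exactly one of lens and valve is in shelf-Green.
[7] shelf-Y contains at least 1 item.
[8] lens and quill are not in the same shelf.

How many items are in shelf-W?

0

From (2): hinge ∈ shelf-Green.
(4) (exactly one): lens ∈ shelf-Y.
(6) (exactly one): valve ∈ shelf-Green.
(8): quill ∉ shelf-Y.
(1): quill matches valve: quill ∈ shelf-Green.
(3) (exactly one): spring ∈ shelf-Y.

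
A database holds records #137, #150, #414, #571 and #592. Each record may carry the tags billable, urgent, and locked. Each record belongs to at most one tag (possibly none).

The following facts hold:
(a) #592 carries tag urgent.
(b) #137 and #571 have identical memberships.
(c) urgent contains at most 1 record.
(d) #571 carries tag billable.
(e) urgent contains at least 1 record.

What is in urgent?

urgent = {#592}

From (a): #592 ∈ urgent.
From (d): #571 ∈ billable.
(b): #137 matches #571: #137 ∈ billable.
(c): urgent already has 1, so the rest are out.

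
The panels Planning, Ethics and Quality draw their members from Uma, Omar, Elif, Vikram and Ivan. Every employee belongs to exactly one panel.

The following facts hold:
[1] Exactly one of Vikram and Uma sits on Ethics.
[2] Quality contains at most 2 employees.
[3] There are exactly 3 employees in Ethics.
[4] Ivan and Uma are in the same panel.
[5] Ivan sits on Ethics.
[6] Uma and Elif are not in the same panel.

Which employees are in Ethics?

Ethics = {Ivan, Omar, Uma}

From (5): Ivan ∈ Ethics.
(4): Uma matches Ivan: Uma ∉ Planning.
(4): Uma matches Ivan: Uma ∈ Ethics.
(6): Elif ∉ Ethics.
(1) (exactly one): Vikram ∉ Ethics.
(3): only 3 candidates remain for Ethics, so all are in.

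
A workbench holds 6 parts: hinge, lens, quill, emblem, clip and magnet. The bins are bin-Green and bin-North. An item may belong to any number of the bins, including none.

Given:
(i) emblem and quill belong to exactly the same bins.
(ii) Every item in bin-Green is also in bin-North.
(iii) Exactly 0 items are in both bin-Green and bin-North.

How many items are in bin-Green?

0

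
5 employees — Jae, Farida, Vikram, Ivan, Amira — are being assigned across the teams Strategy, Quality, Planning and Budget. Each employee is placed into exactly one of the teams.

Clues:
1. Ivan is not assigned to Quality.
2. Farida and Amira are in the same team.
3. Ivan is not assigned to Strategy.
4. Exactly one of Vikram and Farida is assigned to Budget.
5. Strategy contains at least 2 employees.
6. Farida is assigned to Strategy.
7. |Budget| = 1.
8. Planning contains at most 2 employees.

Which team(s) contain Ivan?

From (1): Ivan ∉ Quality.
From (3): Ivan ∉ Strategy.
From (6): Farida ∈ Strategy.
(2): Amira matches Farida: Amira ∈ Strategy.
(4) (exactly one): Vikram ∈ Budget.
(7): Budget already has 1, so the rest are out.
Only one team left: Ivan ∈ Planning.

Ivan: Planning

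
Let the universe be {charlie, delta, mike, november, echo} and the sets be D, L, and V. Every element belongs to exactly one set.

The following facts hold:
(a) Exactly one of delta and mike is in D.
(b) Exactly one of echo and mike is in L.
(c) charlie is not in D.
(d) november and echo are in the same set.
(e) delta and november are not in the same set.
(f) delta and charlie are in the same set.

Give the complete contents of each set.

From (c): charlie ∉ D.
(f): delta matches charlie: delta ∉ D.
(a) (exactly one): mike ∈ D.
(b) (exactly one): echo ∈ L.
(d): november matches echo: november ∉ D.
(d): november matches echo: november ∈ L.
(e): delta ∉ L.
(f): charlie matches delta: charlie ∉ L.
Only one set left: charlie ∈ V.
Only one set left: delta ∈ V.

D = {mike}; L = {echo, november}; V = {charlie, delta}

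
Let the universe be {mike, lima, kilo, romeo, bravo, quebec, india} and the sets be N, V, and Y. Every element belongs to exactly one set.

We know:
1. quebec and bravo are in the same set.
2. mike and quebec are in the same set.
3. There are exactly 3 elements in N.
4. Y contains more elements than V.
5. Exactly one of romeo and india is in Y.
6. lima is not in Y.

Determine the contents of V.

V = {}

From (6): lima ∉ Y.
Suppose mike ∈ V: no assignment then satisfies all the clues, so mike ∉ V.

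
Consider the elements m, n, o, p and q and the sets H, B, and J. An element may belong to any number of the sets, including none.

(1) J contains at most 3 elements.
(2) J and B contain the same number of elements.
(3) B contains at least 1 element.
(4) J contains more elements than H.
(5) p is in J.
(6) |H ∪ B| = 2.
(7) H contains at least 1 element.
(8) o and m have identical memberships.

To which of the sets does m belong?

m: none

From (5): p ∈ J.
Suppose m ∈ H: no assignment then satisfies all the clues, so m ∉ H.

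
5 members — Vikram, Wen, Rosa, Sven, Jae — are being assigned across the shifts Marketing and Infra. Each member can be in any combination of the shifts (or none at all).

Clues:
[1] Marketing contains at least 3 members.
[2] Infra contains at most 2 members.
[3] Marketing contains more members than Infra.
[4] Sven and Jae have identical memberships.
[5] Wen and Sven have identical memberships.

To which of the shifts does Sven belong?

Sven: Marketing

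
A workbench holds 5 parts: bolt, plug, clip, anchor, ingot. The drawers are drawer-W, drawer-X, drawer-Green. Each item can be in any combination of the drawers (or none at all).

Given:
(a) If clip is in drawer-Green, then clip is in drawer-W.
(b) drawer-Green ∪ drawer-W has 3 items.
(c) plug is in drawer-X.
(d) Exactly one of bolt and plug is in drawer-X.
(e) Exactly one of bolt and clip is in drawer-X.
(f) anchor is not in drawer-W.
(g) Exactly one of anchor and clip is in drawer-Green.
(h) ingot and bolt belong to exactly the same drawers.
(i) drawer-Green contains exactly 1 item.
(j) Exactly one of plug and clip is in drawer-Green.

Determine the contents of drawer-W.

From (c): plug ∈ drawer-X.
From (f): anchor ∉ drawer-W.
(d) (exactly one): bolt ∉ drawer-X.
(e) (exactly one): clip ∈ drawer-X.
(h): ingot matches bolt: ingot ∉ drawer-X.
Suppose bolt ∉ drawer-W: no assignment then satisfies all the clues, so bolt ∈ drawer-W.

drawer-W = {bolt, clip, ingot}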